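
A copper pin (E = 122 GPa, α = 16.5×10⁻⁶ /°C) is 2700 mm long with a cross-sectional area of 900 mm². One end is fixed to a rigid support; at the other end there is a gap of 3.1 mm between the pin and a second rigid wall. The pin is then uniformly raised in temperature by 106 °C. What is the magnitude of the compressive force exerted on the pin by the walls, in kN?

If the wall were absent the pin would grow by αΔT L = 16.5×10⁻⁶ × 106 × 2700 = 4.722 mm.
This exceeds the 3.1 mm gap, so the wall pushes back. The portion of expansion that must be recovered elastically is δ_free − gap = 4.722 − 3.1 = 1.622 mm.
So σ = E(δ_free − g)/L = 122×10³ × 1.622/2700 = 73.3 MPa.
Force on the wall = σA = 73.3 × 900 mm² = 65.97 kN.

P ≈ 66 kN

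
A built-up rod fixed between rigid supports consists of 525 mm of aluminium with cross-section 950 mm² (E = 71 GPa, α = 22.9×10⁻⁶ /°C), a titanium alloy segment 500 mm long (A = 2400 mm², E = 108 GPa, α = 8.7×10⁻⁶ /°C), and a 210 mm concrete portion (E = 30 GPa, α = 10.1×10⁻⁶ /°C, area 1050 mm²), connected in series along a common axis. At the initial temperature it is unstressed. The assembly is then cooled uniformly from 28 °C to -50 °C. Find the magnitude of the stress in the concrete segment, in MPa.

σ ≈ 83.9 MPa (tensile)

Free thermal contraction of the whole bar: Σ αᵢΔT Lᵢ = 22.9×10⁻⁶×78×525 + 8.7×10⁻⁶×78×500 + 10.1×10⁻⁶×78×210 = 1.442 mm.
The rigid supports impose zero overall length change; the single axial force P common to all segments must satisfy P Σ Lᵢ/(AᵢEᵢ) = δ_free.
Σ Lᵢ/(AᵢEᵢ) = 525/(950×71×10³) + 500/(2400×108×10³) + 210/(1050×30×10³) = 1.638×10⁻⁵ mm/N.
Hence P = δ_free / Σ(L/AE) = 1.442/1.638×10⁻⁵ = 88.07 kN (tensile).
σ_{concrete} = P / A = 88070 / 1050 = 83.87 MPa.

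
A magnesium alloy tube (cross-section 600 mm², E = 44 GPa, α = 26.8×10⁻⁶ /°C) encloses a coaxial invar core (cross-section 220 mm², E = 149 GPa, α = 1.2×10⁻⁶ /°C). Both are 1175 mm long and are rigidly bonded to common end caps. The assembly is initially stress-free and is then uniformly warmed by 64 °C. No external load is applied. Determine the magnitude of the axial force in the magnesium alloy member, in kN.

Both members must finish at the same length. With the larger α, the magnesium alloy tends to over-expand; the plates restrain it, putting the magnesium alloy in compression and the invar in tension. With no external load the two internal forces are equal and opposite, magnitude P.
Setting the final lengths equal and cancelling L: (α₁ − α₂)ΔT = P/(A₁E₁) + P/(A₂E₂).
|α₁ − α₂|·ΔT = 25.6×10⁻⁶ × 64 = 0.001638.
1/(A₁E₁) + 1/(A₂E₂) = 1/(600×44×10³) + 1/(220×149×10³) = 6.839×10⁻⁸ N⁻¹.
P = 0.001638 / 6.839×10⁻⁸ = 23960 N = 23.96 kN.

P ≈ 24 kN (compressive in the magnesium alloy)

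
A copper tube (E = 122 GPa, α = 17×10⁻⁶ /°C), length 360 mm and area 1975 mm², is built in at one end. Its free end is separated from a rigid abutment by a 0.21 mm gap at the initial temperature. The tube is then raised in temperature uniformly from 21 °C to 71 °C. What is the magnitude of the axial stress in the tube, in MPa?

Free thermal elongation = αΔT L = 17×10⁻⁶ × 50 × 360 = 0.306 mm.
The gap closes (δ_free > 0.21 mm) and the wall then resists a further 0.306 − 0.21 = 0.096 mm of expansion.
So σ = E(δ_free − g)/L = 122×10³ × 0.096/360 = 32.53 MPa.

σ ≈ 32.5 MPa (compressive)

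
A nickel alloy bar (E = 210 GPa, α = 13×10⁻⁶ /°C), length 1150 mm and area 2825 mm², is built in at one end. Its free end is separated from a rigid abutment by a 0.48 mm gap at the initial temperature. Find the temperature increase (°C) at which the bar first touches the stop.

Contact occurs when the free expansion equals the gap: αΔT L = 0.48 mm.
ΔT = 0.48 / (13×10⁻⁶ × 1150) = 32.11 °C.

ΔT ≈ 32.1 °C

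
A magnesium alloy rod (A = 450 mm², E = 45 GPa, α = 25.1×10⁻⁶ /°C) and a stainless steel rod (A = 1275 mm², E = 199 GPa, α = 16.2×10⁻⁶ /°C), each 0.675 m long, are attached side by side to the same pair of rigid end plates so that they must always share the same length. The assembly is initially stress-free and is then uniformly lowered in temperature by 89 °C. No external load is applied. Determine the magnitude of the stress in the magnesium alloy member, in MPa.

σ ≈ 33 MPa (tensile)

Both members must finish at the same length. With the larger α, the magnesium alloy tends to over-contract; the plates restrain it, putting the magnesium alloy in tension and the stainless steel in compression. With no external load the two internal forces are equal and opposite, magnitude P.
Equating the net (thermal + elastic) strains gives |α₁ − α₂|·ΔT = P·[1/(A₁E₁) + 1/(A₂E₂)].
|α₁ − α₂|·ΔT = 8.9×10⁻⁶ × 89 = 0.0007921.
1/(A₁E₁) + 1/(A₂E₂) = 1/(450×45×10³) + 1/(1275×199×10³) = 5.332×10⁻⁸ N⁻¹.
P = 0.0007921 / 5.332×10⁻⁸ = 14850 N = 14.85 kN.
σ_{magnesium alloy} = P/A₁ = 14850/450 = 33.01 MPa, tensile.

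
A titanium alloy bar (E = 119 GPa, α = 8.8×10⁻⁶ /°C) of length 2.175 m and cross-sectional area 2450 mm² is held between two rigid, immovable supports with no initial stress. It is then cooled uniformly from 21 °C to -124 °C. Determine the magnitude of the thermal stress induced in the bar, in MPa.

σ ≈ 152 MPa (tensile)

The supports are rigid, so the total axial strain is zero. The restrained thermal strain is ε = αΔT = 8.8×10⁻⁶ × 145 = 1276×10⁻⁶.
Hence σ = E·αΔT = 119×10³ × 1276×10⁻⁶ = 151.8 MPa, tensile.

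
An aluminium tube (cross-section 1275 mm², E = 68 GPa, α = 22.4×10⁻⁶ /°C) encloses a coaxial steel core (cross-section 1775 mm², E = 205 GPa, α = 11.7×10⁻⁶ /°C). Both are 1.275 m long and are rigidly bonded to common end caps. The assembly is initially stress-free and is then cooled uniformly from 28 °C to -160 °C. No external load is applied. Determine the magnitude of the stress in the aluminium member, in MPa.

The aluminium has the larger α, so on cooling it would change length more than the steel if both were free. The rigid plates force a common final length, so the aluminium is put into tension and the steel into compression, with equal and opposite forces P (no external load).
Equating the net (thermal + elastic) strains gives |α₁ − α₂|·ΔT = P·[1/(A₁E₁) + 1/(A₂E₂)].
|α₁ − α₂|·ΔT = 10.7×10⁻⁶ × 188 = 0.002012.
1/(A₁E₁) + 1/(A₂E₂) = 1/(1275×68×10³) + 1/(1775×205×10³) = 1.428×10⁻⁸ N⁻¹.
P = 0.002012 / 1.428×10⁻⁸ = 140800 N = 140.8 kN.
σ_{aluminium} = P/A₁ = 140800/1275 = 110.5 MPa, tensile.

σ ≈ 110 MPa (tensile)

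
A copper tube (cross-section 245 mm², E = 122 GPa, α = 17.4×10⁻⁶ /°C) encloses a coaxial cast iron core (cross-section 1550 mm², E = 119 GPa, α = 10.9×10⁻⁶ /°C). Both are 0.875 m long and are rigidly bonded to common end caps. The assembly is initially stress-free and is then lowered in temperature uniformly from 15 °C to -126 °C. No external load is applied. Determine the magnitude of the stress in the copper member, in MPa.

σ ≈ 96.2 MPa (tensile)

Equilibrium of a rigid end plate with no external load gives equal and opposite internal forces ±P in the two members. Since α_{copper} > α_{cast iron}, cooling drives the copper into tension and the cast iron into compression.
Compatibility of the two members (thermal + elastic change equal): (α₁ − α₂)ΔT = P·[1/(A₁E₁) + 1/(A₂E₂)].
|α₁ − α₂|·ΔT = 6.5×10⁻⁶ × 141 = 0.0009165.
1/(A₁E₁) + 1/(A₂E₂) = 1/(245×122×10³) + 1/(1550×119×10³) = 3.888×10⁻⁸ N⁻¹.
So P = 0.0009165 / 3.888×10⁻⁸ = 23.57 kN.
σ_{copper} = P/A₁ = 23570/245 = 96.22 MPa, tensile.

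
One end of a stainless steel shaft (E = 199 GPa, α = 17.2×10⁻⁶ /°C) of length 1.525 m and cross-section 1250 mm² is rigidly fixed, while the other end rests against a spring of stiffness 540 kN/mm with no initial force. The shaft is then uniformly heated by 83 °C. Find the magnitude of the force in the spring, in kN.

The unrestrained thermal change is αΔT L = 17.2×10⁻⁶ × 83 × 1525 = 2.177 mm.
With a force P in the spring, the elastic change of the shaft is PL/(AE) and that of the spring is P/k; compatibility requires their sum to equal δ_free.
P [ L/(AE) + 1/k ] = δ_free → P [ 1525/(1250×199×10³) + 1/(540×10³) ] = 2.177.
P = 2.177 / 7.983×10⁻⁶ = 272700 N.

P ≈ 273 kN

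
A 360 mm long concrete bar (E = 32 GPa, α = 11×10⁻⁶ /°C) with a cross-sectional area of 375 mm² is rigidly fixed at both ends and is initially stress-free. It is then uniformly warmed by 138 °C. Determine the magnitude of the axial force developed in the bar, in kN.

Full restraint means ε = 0, so the stress is σ = EαΔT = 32×10³ × 11×10⁻⁶ × 138 = 48.58 MPa.
Axial force P = σA = 48.58 × 375 = 18220 N = 18.22 kN, compressive.

P ≈ 18.2 kN (compressive)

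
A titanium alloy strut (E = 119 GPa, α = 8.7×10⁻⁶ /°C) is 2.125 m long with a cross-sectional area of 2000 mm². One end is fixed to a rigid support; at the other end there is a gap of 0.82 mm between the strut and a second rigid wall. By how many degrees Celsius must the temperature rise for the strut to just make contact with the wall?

Contact occurs when the free expansion equals the gap: αΔT L = 0.82 mm.
ΔT = 0.82 / (8.7×10⁻⁶ × 2125) = 44.35 °C.

ΔT ≈ 44.4 °C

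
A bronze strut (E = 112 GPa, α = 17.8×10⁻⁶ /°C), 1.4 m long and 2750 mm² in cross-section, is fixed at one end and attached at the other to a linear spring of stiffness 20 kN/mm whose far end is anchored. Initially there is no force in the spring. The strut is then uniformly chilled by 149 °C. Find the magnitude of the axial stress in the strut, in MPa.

The unrestrained thermal change is αΔT L = 17.8×10⁻⁶ × 149 × 1400 = 3.713 mm.
Let P be the tensile force in the spring. The strut extends elastically by PL/(AE) and the spring stretches by P/k; together these equal δ_free.
P [ L/(AE) + 1/k ] = δ_free → P [ 1400/(2750×112×10³) + 1/(20×10³) ] = 3.713.
P = 3.713 / 5.455×10⁻⁵ = 68070 N.
σ = P/A = 68070/2750 = 24.75 MPa.

σ ≈ 24.8 MPa (tensile)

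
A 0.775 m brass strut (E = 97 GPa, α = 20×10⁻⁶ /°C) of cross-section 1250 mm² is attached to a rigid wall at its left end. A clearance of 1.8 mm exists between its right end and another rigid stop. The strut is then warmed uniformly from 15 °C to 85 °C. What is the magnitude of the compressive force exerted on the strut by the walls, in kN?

If the wall were absent the strut would grow by αΔT L = 20×10⁻⁶ × 70 × 775 = 1.085 mm.
This is smaller than the 1.8 mm clearance, so the strut expands freely without reaching the stop — the stress is zero.

P ≈ 0 kN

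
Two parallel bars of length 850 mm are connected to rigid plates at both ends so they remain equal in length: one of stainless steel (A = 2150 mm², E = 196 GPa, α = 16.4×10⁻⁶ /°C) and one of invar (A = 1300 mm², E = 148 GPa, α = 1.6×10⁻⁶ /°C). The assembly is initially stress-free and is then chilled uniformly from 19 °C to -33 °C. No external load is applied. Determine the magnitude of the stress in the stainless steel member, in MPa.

σ ≈ 47.3 MPa (tensile)

Both members must finish at the same length. With the larger α, the stainless steel tends to over-contract; the plates restrain it, putting the stainless steel in tension and the invar in compression. With no external load the two internal forces are equal and opposite, magnitude P.
Compatibility of the two members (thermal + elastic change equal): (α₁ − α₂)ΔT = P·[1/(A₁E₁) + 1/(A₂E₂)].
|α₁ − α₂|·ΔT = 14.8×10⁻⁶ × 52 = 0.0007696.
1/(A₁E₁) + 1/(A₂E₂) = 1/(2150×196×10³) + 1/(1300×148×10³) = 7.571×10⁻⁹ N⁻¹.
So P = 0.0007696 / 7.571×10⁻⁹ = 101.7 kN.
σ_{stainless steel} = P/A₁ = 101700/2150 = 47.28 MPa, tensile.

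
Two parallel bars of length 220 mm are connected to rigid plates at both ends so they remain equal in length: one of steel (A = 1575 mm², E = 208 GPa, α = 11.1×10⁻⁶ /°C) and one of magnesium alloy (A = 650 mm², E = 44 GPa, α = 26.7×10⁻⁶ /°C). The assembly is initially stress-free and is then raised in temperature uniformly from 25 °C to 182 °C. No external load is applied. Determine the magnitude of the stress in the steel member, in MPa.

Equilibrium of a rigid end plate with no external load gives equal and opposite internal forces ±P in the two members. Since α_{magnesium alloy} > α_{steel}, heating drives the magnesium alloy into compression and the steel into tension.
Equating the net (thermal + elastic) strains gives |α₁ − α₂|·ΔT = P·[1/(A₁E₁) + 1/(A₂E₂)].
|α₁ − α₂|·ΔT = 15.6×10⁻⁶ × 157 = 0.002449.
1/(A₁E₁) + 1/(A₂E₂) = 1/(1575×208×10³) + 1/(650×44×10³) = 3.802×10⁻⁸ N⁻¹.
P = 0.002449 / 3.802×10⁻⁸ = 64420 N = 64.42 kN.
σ_{steel} = P/A₁ = 64420/1575 = 40.9 MPa, tensile.

σ ≈ 40.9 MPa (tensile)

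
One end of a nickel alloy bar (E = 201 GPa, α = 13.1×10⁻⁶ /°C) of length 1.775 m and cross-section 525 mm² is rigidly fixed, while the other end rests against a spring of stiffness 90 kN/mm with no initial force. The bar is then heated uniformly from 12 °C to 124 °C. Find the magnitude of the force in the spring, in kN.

If the spring were absent the bar would lengthen by αΔT L = 13.1×10⁻⁶ × 112 × 1775 = 2.604 mm.
With a force P in the spring, the elastic change of the bar is PL/(AE) and that of the spring is P/k; compatibility requires their sum to equal δ_free.
P [ L/(AE) + 1/k ] = δ_free → P [ 1775/(525×201×10³) + 1/(90×10³) ] = 2.604.
P = 2.604 / 2.793×10⁻⁵ = 93240 N.

P ≈ 93.2 kN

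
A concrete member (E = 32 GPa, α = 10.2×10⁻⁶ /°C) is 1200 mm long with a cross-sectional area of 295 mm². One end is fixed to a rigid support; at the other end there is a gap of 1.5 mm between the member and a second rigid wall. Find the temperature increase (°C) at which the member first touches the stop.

ΔT ≈ 123 °C

Contact occurs when the free expansion equals the gap: αΔT L = 1.5 mm.
So ΔT = g/(αL) = 1.5/(10.2×10⁻⁶ × 1200) = 122.5 °C.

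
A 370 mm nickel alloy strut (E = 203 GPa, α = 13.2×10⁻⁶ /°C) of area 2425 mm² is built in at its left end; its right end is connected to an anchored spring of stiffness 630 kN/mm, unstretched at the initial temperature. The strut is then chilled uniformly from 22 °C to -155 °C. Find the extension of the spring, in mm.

δ ≈ 0.587 mm

Free thermal contraction: δ_free = αΔT L = 13.2×10⁻⁶ × 177 × 370 = 0.8645 mm.
With a force P in the spring, the elastic change of the strut is PL/(AE) and that of the spring is P/k; compatibility requires their sum to equal δ_free.
So P = δ_free / [L/(AE) + 1/k] = 0.8645 / [ 370/(2425×203×10³) + 1/(630×10³) ].
P = 0.8645 / 2.339×10⁻⁶ = 369600 N.
Spring extension = P/k = 369600/(630×10³) = 0.5867 mm.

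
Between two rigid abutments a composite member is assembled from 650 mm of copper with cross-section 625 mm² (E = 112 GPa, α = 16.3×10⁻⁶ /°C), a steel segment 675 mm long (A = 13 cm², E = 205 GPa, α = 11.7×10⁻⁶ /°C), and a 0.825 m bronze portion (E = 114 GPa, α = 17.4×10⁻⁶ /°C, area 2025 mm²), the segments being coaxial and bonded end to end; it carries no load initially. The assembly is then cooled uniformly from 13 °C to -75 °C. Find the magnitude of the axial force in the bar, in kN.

With the walls removed the bar would change length by δ_free = Σ αᵢΔT Lᵢ = 16.3×10⁻⁶×88×650 + 11.7×10⁻⁶×88×675 + 17.4×10⁻⁶×88×825 = 2.891 mm.
Since the ends are fixed, an axial force P builds up, equal in every segment, with P · Σ Lᵢ/(AᵢEᵢ) = δ_free.
Σ Lᵢ/(AᵢEᵢ) = 650/(625×112×10³) + 675/(1300×205×10³) + 825/(2025×114×10³) = 1.539×10⁻⁵ mm/N.
Hence P = δ_free / Σ(L/AE) = 2.891/1.539×10⁻⁵ = 187.8 kN (tensile).

P ≈ 188 kN (tensile)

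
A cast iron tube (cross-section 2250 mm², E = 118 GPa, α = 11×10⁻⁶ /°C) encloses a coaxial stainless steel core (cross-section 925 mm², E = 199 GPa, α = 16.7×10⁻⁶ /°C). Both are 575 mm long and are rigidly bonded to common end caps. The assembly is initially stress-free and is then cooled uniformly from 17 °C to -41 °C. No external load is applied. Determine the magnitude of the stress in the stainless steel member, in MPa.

σ ≈ 38.9 MPa (tensile)

Both members must finish at the same length. With the larger α, the stainless steel tends to over-contract; the plates restrain it, putting the stainless steel in tension and the cast iron in compression. With no external load the two internal forces are equal and opposite, magnitude P.
Equating the net (thermal + elastic) strains gives |α₁ − α₂|·ΔT = P·[1/(A₁E₁) + 1/(A₂E₂)].
|α₁ − α₂|·ΔT = 5.7×10⁻⁶ × 58 = 0.0003306.
1/(A₁E₁) + 1/(A₂E₂) = 1/(2250×118×10³) + 1/(925×199×10³) = 9.199×10⁻⁹ N⁻¹.
So P = 0.0003306 / 9.199×10⁻⁹ = 35.94 kN.
σ_{stainless steel} = P/A₂ = 35940/925 = 38.85 MPa, tensile.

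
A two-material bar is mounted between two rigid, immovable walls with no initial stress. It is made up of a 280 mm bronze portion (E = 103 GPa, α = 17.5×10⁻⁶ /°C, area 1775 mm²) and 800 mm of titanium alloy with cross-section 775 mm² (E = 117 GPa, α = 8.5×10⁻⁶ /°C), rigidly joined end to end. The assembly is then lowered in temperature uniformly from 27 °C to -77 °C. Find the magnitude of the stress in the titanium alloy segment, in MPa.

σ ≈ 152 MPa (tensile)

Free thermal contraction of the whole bar: Σ αᵢΔT Lᵢ = 17.5×10⁻⁶×104×280 + 8.5×10⁻⁶×104×800 = 1.217 mm.
The walls prevent any net length change, so an axial force P (same in every segment) develops. Compatibility: P · Σ Lᵢ/(AᵢEᵢ) = δ_free.
Σ Lᵢ/(AᵢEᵢ) = 280/(1775×103×10³) + 800/(775×117×10³) = 1.035×10⁻⁵ mm/N.
So P = 1.217 / 1.035×10⁻⁵ = 117.5 kN, tensile.
σ_{titanium alloy} = P / A = 117500 / 775 = 151.6 MPa.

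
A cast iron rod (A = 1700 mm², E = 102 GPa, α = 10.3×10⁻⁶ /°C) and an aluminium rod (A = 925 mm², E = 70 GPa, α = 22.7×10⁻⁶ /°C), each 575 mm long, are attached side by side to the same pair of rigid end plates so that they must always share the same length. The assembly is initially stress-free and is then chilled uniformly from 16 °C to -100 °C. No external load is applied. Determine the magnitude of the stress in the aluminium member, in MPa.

σ ≈ 73.3 MPa (tensile)

The aluminium has the larger α, so on cooling it would change length more than the cast iron if both were free. The rigid plates force a common final length, so the aluminium is put into tension and the cast iron into compression, with equal and opposite forces P (no external load).
Compatibility of the two members (thermal + elastic change equal): (α₁ − α₂)ΔT = P·[1/(A₁E₁) + 1/(A₂E₂)].
|α₁ − α₂|·ΔT = 12.4×10⁻⁶ × 116 = 0.001438.
1/(A₁E₁) + 1/(A₂E₂) = 1/(1700×102×10³) + 1/(925×70×10³) = 2.121×10⁻⁸ N⁻¹.
P = 0.001438 / 2.121×10⁻⁸ = 67810 N = 67.81 kN.
σ_{aluminium} = P/A₂ = 67810/925 = 73.31 MPa, tensile.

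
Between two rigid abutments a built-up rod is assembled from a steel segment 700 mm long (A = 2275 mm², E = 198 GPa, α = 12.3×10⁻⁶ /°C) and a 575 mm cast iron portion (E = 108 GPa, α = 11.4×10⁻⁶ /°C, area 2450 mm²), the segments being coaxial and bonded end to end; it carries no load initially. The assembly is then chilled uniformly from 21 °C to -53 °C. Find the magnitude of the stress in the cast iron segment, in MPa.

With the walls removed the bar would change length by δ_free = Σ αᵢΔT Lᵢ = 12.3×10⁻⁶×74×700 + 11.4×10⁻⁶×74×575 = 1.122 mm.
The rigid supports impose zero overall length change; the single axial force P common to all segments must satisfy P Σ Lᵢ/(AᵢEᵢ) = δ_free.
The series flexibility is Σ Lᵢ/(AᵢEᵢ) = 700/(2275×198×10³) + 575/(2450×108×10³) = 3.727×10⁻⁶ mm/N.
P = 1.122 / 3.727×10⁻⁶ = 301100 N = 301.1 kN, tensile.
σ_{cast iron} = P / A = 301100 / 2450 = 122.9 MPa.

σ ≈ 123 MPa (tensile)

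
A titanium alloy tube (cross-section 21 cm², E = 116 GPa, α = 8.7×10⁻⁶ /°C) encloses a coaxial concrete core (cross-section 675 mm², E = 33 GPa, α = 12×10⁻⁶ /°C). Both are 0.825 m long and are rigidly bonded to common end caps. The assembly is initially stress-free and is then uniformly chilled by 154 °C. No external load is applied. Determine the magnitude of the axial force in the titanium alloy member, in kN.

The concrete has the larger α, so on cooling it would change length more than the titanium alloy if both were free. The rigid plates force a common final length, so the concrete is put into tension and the titanium alloy into compression, with equal and opposite forces P (no external load).
Equating the net (thermal + elastic) strains gives |α₁ − α₂|·ΔT = P·[1/(A₁E₁) + 1/(A₂E₂)].
|α₁ − α₂|·ΔT = 3.3×10⁻⁶ × 154 = 0.0005082.
1/(A₁E₁) + 1/(A₂E₂) = 1/(2100×116×10³) + 1/(675×33×10³) = 4.9×10⁻⁸ N⁻¹.
So P = 0.0005082 / 4.9×10⁻⁸ = 10.37 kN.

P ≈ 10.4 kN (compressive in the titanium alloy)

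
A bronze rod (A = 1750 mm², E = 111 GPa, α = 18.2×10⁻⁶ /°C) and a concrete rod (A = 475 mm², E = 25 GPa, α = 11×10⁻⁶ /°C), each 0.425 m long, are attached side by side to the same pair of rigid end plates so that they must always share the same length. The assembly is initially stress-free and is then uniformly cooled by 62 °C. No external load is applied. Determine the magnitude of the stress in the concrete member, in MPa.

σ ≈ 10.5 MPa (compressive)

Both members must finish at the same length. With the larger α, the bronze tends to over-contract; the plates restrain it, putting the bronze in tension and the concrete in compression. With no external load the two internal forces are equal and opposite, magnitude P.
Setting the final lengths equal and cancelling L: (α₁ − α₂)ΔT = P/(A₁E₁) + P/(A₂E₂).
|α₁ − α₂|·ΔT = 7.2×10⁻⁶ × 62 = 0.0004464.
1/(A₁E₁) + 1/(A₂E₂) = 1/(1750×111×10³) + 1/(475×25×10³) = 8.936×10⁻⁸ N⁻¹.
P = 0.0004464 / 8.936×10⁻⁸ = 4996 N = 4.996 kN.
σ_{concrete} = P/A₂ = 4996/475 = 10.52 MPa, compressive.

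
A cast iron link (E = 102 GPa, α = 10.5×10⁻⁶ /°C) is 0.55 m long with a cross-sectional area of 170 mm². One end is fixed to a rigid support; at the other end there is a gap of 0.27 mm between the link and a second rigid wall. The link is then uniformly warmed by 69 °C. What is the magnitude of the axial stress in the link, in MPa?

σ ≈ 23.8 MPa (compressive)

Unrestrained expansion: δ_free = αΔT L = 10.5×10⁻⁶ × 69 × 550 = 0.3985 mm.
After closing the 0.27 mm clearance, 0.3985 − 0.27 = 0.1285 mm of expansion remains to be suppressed by the wall.
That suppressed elongation corresponds to σ = E·Δ/L = 102×10³ × 0.1285/550 = 23.83 MPa.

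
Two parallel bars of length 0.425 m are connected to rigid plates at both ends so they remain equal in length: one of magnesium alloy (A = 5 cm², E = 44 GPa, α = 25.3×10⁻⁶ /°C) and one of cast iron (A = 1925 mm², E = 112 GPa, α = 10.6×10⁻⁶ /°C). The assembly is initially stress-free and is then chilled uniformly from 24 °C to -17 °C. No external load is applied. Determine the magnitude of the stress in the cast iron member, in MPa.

Both members must finish at the same length. With the larger α, the magnesium alloy tends to over-contract; the plates restrain it, putting the magnesium alloy in tension and the cast iron in compression. With no external load the two internal forces are equal and opposite, magnitude P.
Compatibility of the two members (thermal + elastic change equal): (α₁ − α₂)ΔT = P·[1/(A₁E₁) + 1/(A₂E₂)].
|α₁ − α₂|·ΔT = 14.7×10⁻⁶ × 41 = 0.0006027.
1/(A₁E₁) + 1/(A₂E₂) = 1/(500×44×10³) + 1/(1925×112×10³) = 5.009×10⁻⁸ N⁻¹.
So P = 0.0006027 / 5.009×10⁻⁸ = 12.03 kN.
σ_{cast iron} = P/A₂ = 12030/1925 = 6.25 MPa, compressive.

σ ≈ 6.25 MPa (compressive)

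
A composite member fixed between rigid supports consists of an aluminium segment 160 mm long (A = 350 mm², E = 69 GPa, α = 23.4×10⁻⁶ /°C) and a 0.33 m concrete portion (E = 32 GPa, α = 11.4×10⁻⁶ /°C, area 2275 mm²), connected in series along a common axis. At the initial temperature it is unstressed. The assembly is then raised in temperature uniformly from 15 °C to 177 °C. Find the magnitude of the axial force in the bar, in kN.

P ≈ 109 kN (compressive)

With the walls removed the bar would change length by δ_free = Σ αᵢΔT Lᵢ = 23.4×10⁻⁶×162×160 + 11.4×10⁻⁶×162×330 = 1.216 mm.
The walls prevent any net length change, so an axial force P (same in every segment) develops. Compatibility: P · Σ Lᵢ/(AᵢEᵢ) = δ_free.
The series flexibility is Σ Lᵢ/(AᵢEᵢ) = 160/(350×69×10³) + 330/(2275×32×10³) = 1.116×10⁻⁵ mm/N.
P = 1.216 / 1.116×10⁻⁵ = 109000 N = 109 kN, compressive.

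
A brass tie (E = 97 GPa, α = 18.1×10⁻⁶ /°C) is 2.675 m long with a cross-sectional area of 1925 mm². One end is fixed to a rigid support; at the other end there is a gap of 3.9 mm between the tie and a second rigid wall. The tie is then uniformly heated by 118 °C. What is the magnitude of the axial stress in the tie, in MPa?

Free thermal elongation = αΔT L = 18.1×10⁻⁶ × 118 × 2675 = 5.713 mm.
This exceeds the 3.9 mm gap, so the wall pushes back. The portion of expansion that must be recovered elastically is δ_free − gap = 5.713 − 3.9 = 1.813 mm.
Compatibility: PL/(AE) = 1.813 mm, so σ = P/A = E × (1.813/2675) = 65.75 MPa.

σ ≈ 65.8 MPa (compressive)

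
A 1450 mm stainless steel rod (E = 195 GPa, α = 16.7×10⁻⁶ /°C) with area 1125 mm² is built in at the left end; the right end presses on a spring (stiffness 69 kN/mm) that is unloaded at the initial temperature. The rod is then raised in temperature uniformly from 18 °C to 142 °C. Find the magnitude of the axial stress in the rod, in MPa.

If the spring were absent the rod would lengthen by αΔT L = 16.7×10⁻⁶ × 124 × 1450 = 3.003 mm.
Let P be the compressive force at the spring. The rod shortens elastically by PL/(AE) and the spring compresses by P/k; together these equal δ_free.
P [ L/(AE) + 1/k ] = δ_free → P [ 1450/(1125×195×10³) + 1/(69×10³) ] = 3.003.
P = 3.003 / 2.11×10⁻⁵ = 142300 N.
σ = P/A = 142300/1125 = 126.5 MPa.

σ ≈ 126 MPa (compressive)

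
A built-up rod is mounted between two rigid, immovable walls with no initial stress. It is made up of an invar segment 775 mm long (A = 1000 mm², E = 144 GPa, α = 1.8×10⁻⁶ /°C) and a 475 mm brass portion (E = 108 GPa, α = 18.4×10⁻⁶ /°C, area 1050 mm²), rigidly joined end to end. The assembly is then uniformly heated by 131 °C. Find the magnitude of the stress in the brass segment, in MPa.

If the supports were absent, the total length change would be Σ αᵢΔT Lᵢ = 1.8×10⁻⁶×131×775 + 18.4×10⁻⁶×131×475 = 1.328 mm.
The walls prevent any net length change, so an axial force P (same in every segment) develops. Compatibility: P · Σ Lᵢ/(AᵢEᵢ) = δ_free.
Σ Lᵢ/(AᵢEᵢ) = 775/(1000×144×10³) + 475/(1050×108×10³) = 9.571×10⁻⁶ mm/N.
P = 1.328 / 9.571×10⁻⁶ = 138700 N = 138.7 kN, compressive.
σ_{brass} = P / A = 138700 / 1050 = 132.1 MPa.

σ ≈ 132 MPa (compressive)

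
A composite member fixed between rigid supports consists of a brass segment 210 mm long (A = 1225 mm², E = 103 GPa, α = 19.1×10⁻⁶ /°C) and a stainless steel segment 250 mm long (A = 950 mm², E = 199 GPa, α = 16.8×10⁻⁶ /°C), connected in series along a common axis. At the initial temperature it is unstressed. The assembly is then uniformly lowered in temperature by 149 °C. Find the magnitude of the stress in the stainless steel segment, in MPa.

If the supports were absent, the total length change would be Σ αᵢΔT Lᵢ = 19.1×10⁻⁶×149×210 + 16.8×10⁻⁶×149×250 = 1.223 mm.
The walls prevent any net length change, so an axial force P (same in every segment) develops. Compatibility: P · Σ Lᵢ/(AᵢEᵢ) = δ_free.
Σ Lᵢ/(AᵢEᵢ) = 210/(1225×103×10³) + 250/(950×199×10³) = 2.987×10⁻⁶ mm/N.
So P = 1.223 / 2.987×10⁻⁶ = 409.6 kN, tensile.
σ_{stainless steel} = P / A = 409600 / 950 = 431.2 MPa.

σ ≈ 431 MPa (tensile)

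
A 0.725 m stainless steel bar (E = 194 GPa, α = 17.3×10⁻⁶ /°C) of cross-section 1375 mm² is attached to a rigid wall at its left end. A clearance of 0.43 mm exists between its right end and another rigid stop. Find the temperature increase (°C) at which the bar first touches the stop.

Contact occurs when the free expansion equals the gap: αΔT L = 0.43 mm.
So ΔT = g/(αL) = 0.43/(17.3×10⁻⁶ × 725) = 34.28 °C.

ΔT ≈ 34.3 °C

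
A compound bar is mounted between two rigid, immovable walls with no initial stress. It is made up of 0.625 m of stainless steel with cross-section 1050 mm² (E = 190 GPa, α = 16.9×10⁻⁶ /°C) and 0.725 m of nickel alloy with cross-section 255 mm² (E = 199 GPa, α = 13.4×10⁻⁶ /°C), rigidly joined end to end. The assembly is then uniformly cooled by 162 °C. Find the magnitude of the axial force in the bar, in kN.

P ≈ 189 kN (tensile)

If the supports were absent, the total length change would be Σ αᵢΔT Lᵢ = 16.9×10⁻⁶×162×625 + 13.4×10⁻⁶×162×725 = 3.285 mm.
The walls prevent any net length change, so an axial force P (same in every segment) develops. Compatibility: P · Σ Lᵢ/(AᵢEᵢ) = δ_free.
Σ Lᵢ/(AᵢEᵢ) = 625/(1050×190×10³) + 725/(255×199×10³) = 1.742×10⁻⁵ mm/N.
P = 3.285 / 1.742×10⁻⁵ = 188600 N = 188.6 kN, tensile.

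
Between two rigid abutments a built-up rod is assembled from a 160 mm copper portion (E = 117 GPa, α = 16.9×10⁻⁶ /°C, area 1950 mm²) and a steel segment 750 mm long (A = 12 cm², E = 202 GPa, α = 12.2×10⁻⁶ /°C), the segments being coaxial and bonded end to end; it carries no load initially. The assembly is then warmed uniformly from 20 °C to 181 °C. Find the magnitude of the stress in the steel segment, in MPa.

If the supports were absent, the total length change would be Σ αᵢΔT Lᵢ = 16.9×10⁻⁶×161×160 + 12.2×10⁻⁶×161×750 = 1.908 mm.
Since the ends are fixed, an axial force P builds up, equal in every segment, with P · Σ Lᵢ/(AᵢEᵢ) = δ_free.
Σ Lᵢ/(AᵢEᵢ) = 160/(1950×117×10³) + 750/(1200×202×10³) = 3.795×10⁻⁶ mm/N.
Hence P = δ_free / Σ(L/AE) = 1.908/3.795×10⁻⁶ = 502.9 kN (compressive).
σ_{steel} = P / A = 502900 / 1200 = 419 MPa.

σ ≈ 419 MPa (compressive)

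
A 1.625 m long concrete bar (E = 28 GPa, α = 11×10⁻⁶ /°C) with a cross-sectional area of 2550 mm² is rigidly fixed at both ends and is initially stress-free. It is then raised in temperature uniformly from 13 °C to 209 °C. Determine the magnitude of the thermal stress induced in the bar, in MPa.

σ ≈ 60.4 MPa (compressive)

With length fixed, the mechanical strain must cancel the thermal strain αΔT = 11×10⁻⁶ × 196 = 2156×10⁻⁶.
Hence σ = E·αΔT = 28×10³ × 2156×10⁻⁶ = 60.37 MPa, compressive.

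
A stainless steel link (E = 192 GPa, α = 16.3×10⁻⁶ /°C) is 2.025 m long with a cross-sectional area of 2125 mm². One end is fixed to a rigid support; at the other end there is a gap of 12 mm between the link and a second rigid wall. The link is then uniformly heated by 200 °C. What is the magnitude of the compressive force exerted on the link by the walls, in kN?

P ≈ 0 kN

Unrestrained expansion: δ_free = αΔT L = 16.3×10⁻⁶ × 200 × 2025 = 6.601 mm.
This is smaller than the 12 mm clearance, so the link expands freely without reaching the stop — the stress is zero.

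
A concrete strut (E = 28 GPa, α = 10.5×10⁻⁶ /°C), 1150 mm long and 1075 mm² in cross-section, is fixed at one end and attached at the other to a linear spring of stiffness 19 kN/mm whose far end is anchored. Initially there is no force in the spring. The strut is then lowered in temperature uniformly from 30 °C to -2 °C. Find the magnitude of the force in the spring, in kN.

P ≈ 4.25 kN

The unrestrained thermal change is αΔT L = 10.5×10⁻⁶ × 32 × 1150 = 0.3864 mm.
Let P be the tensile force in the spring. The strut extends elastically by PL/(AE) and the spring stretches by P/k; together these equal δ_free.
So P = δ_free / [L/(AE) + 1/k] = 0.3864 / [ 1150/(1075×28×10³) + 1/(19×10³) ].
P = 0.3864 / 9.084×10⁻⁵ = 4254 N.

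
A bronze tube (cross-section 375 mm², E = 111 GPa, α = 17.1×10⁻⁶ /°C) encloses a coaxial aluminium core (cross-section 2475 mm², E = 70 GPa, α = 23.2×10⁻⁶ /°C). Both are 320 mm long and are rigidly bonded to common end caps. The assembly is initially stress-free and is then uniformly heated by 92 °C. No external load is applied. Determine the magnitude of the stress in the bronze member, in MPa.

σ ≈ 50.2 MPa (tensile)

Equilibrium of a rigid end plate with no external load gives equal and opposite internal forces ±P in the two members. Since α_{aluminium} > α_{bronze}, heating drives the aluminium into compression and the bronze into tension.
Setting the final lengths equal and cancelling L: (α₁ − α₂)ΔT = P/(A₁E₁) + P/(A₂E₂).
|α₁ − α₂|·ΔT = 6.1×10⁻⁶ × 92 = 0.0005612.
1/(A₁E₁) + 1/(A₂E₂) = 1/(375×111×10³) + 1/(2475×70×10³) = 2.98×10⁻⁸ N⁻¹.
So P = 0.0005612 / 2.98×10⁻⁸ = 18.83 kN.
σ_{bronze} = P/A₁ = 18830/375 = 50.23 MPa, tensile.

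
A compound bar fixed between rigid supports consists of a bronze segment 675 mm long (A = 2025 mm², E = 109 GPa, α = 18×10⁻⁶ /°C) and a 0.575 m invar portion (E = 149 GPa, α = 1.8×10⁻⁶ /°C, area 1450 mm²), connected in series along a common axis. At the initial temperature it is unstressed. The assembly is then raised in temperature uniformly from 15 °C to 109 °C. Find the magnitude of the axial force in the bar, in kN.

P ≈ 217 kN (compressive)

With the walls removed the bar would change length by δ_free = Σ αᵢΔT Lᵢ = 18×10⁻⁶×94×675 + 1.8×10⁻⁶×94×575 = 1.239 mm.
Since the ends are fixed, an axial force P builds up, equal in every segment, with P · Σ Lᵢ/(AᵢEᵢ) = δ_free.
Σ Lᵢ/(AᵢEᵢ) = 675/(2025×109×10³) + 575/(1450×149×10³) = 5.72×10⁻⁶ mm/N.
So P = 1.239 / 5.72×10⁻⁶ = 216.7 kN, compressive.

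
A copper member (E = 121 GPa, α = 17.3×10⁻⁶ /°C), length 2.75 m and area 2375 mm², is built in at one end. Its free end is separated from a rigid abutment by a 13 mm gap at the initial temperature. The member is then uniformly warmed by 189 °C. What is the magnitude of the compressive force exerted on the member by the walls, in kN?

P ≈ 0 kN

Unrestrained expansion: δ_free = αΔT L = 17.3×10⁻⁶ × 189 × 2750 = 8.992 mm.
Since δ_free = 8.99 mm is less than the 13 mm gap, the member never touches the wall. No axial force develops.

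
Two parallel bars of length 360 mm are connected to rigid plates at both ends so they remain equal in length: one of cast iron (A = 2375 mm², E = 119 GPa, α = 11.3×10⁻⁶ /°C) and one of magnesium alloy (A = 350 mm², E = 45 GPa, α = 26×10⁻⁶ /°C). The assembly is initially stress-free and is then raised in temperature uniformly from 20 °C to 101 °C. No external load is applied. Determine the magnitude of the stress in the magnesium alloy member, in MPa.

σ ≈ 50.8 MPa (compressive)

Equilibrium of a rigid end plate with no external load gives equal and opposite internal forces ±P in the two members. Since α_{magnesium alloy} > α_{cast iron}, heating drives the magnesium alloy into compression and the cast iron into tension.
Equating the net (thermal + elastic) strains gives |α₁ − α₂|·ΔT = P·[1/(A₁E₁) + 1/(A₂E₂)].
|α₁ − α₂|·ΔT = 14.7×10⁻⁶ × 81 = 0.001191.
1/(A₁E₁) + 1/(A₂E₂) = 1/(2375×119×10³) + 1/(350×45×10³) = 6.703×10⁻⁸ N⁻¹.
P = 0.001191 / 6.703×10⁻⁸ = 17760 N = 17.76 kN.
σ_{magnesium alloy} = P/A₂ = 17760/350 = 50.75 MPa, compressive.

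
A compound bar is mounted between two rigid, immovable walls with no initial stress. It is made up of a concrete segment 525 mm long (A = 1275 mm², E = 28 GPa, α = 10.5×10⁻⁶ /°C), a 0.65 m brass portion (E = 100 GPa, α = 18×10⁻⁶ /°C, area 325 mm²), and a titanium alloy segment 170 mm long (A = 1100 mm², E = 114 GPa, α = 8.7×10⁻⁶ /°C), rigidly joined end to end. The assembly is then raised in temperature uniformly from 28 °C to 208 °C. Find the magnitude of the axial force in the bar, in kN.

With the walls removed the bar would change length by δ_free = Σ αᵢΔT Lᵢ = 10.5×10⁻⁶×180×525 + 18×10⁻⁶×180×650 + 8.7×10⁻⁶×180×170 = 3.364 mm.
Since the ends are fixed, an axial force P builds up, equal in every segment, with P · Σ Lᵢ/(AᵢEᵢ) = δ_free.
The series flexibility is Σ Lᵢ/(AᵢEᵢ) = 525/(1275×28×10³) + 650/(325×100×10³) + 170/(1100×114×10³) = 3.606×10⁻⁵ mm/N.
Hence P = δ_free / Σ(L/AE) = 3.364/3.606×10⁻⁵ = 93.3 kN (compressive).

P ≈ 93.3 kN (compressive)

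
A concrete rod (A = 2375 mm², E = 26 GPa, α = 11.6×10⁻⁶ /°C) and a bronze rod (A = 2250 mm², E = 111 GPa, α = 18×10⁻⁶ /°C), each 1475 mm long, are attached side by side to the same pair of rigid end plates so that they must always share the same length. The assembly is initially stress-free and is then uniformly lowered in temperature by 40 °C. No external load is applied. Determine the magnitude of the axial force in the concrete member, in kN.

Both members must finish at the same length. With the larger α, the bronze tends to over-contract; the plates restrain it, putting the bronze in tension and the concrete in compression. With no external load the two internal forces are equal and opposite, magnitude P.
Equating the net (thermal + elastic) strains gives |α₁ − α₂|·ΔT = P·[1/(A₁E₁) + 1/(A₂E₂)].
|α₁ − α₂|·ΔT = 6.4×10⁻⁶ × 40 = 0.000256.
1/(A₁E₁) + 1/(A₂E₂) = 1/(2375×26×10³) + 1/(2250×111×10³) = 2.02×10⁻⁸ N⁻¹.
So P = 0.000256 / 2.02×10⁻⁸ = 12.67 kN.

P ≈ 12.7 kN (compressive in the concrete)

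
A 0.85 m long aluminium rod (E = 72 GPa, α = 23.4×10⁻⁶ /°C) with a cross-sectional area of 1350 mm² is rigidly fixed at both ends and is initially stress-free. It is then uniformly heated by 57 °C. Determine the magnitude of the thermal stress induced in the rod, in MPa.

σ ≈ 96 MPa (compressive)

Because both ends are immovable the net strain is zero, and the suppressed thermal strain is αΔT = 23.4×10⁻⁶ × 57 = 1333.8×10⁻⁶.
σ = EαΔT = 72×10³ × 23.4×10⁻⁶ × 57 = 96.03 MPa (compressive; the rod is trying to expand).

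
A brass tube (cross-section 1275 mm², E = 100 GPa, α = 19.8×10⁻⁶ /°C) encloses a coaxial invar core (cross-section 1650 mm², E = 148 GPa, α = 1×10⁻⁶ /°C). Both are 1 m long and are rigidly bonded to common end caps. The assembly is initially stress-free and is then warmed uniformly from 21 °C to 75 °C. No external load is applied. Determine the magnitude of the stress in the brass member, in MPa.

Both members must finish at the same length. With the larger α, the brass tends to over-expand; the plates restrain it, putting the brass in compression and the invar in tension. With no external load the two internal forces are equal and opposite, magnitude P.
Equating the net (thermal + elastic) strains gives |α₁ − α₂|·ΔT = P·[1/(A₁E₁) + 1/(A₂E₂)].
|α₁ − α₂|·ΔT = 18.8×10⁻⁶ × 54 = 0.001015.
1/(A₁E₁) + 1/(A₂E₂) = 1/(1275×100×10³) + 1/(1650×148×10³) = 1.194×10⁻⁸ N⁻¹.
P = 0.001015 / 1.194×10⁻⁸ = 85040 N = 85.04 kN.
σ_{brass} = P/A₁ = 85040/1275 = 66.7 MPa, compressive.

σ ≈ 66.7 MPa (compressive)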